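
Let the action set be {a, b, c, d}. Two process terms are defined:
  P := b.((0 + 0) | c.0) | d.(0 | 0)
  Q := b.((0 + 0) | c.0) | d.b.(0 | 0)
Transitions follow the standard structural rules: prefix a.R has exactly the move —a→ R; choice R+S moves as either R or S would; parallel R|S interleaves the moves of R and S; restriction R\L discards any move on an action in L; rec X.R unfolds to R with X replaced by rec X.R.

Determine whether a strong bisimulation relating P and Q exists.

Reachable graph of P (6 states):
  s0 = b.((0 + 0) | c.0) | d.(0 | 0) ⊢ -b-> s1, -d-> s2
  s1 = (0 + 0) | c.0 | d.(0 | 0) ⊢ -c-> s3, -d-> s4
  s2 = b.((0 + 0) | c.0) | (0 | 0) ⊢ -b-> s4
  s3 = (0 + 0) | 0 | d.(0 | 0) ⊢ -d-> s5
  s4 = (0 + 0) | c.0 | (0 | 0) ⊢ -c-> s5
  s5 = (0 + 0) | 0 | (0 | 0) ⊢ stopped
Reachable graph of Q (9 states):
  t0 = b.((0 + 0) | c.0) | d.b.(0 | 0) ⊢ -b-> t1, -d-> t2
  t1 = (0 + 0) | c.0 | d.b.(0 | 0) ⊢ -c-> t3, -d-> t4
  t2 = b.((0 + 0) | c.0) | b.(0 | 0) ⊢ -b-> t4, -b-> t5
  t3 = (0 + 0) | 0 | d.b.(0 | 0) ⊢ -d-> t6
  t4 = (0 + 0) | c.0 | b.(0 | 0) ⊢ -b-> t7, -c-> t6
  t5 = b.((0 + 0) | c.0) | (0 | 0) ⊢ -b-> t7
  t6 = (0 + 0) | 0 | b.(0 | 0) ⊢ -b-> t8
  t7 = (0 + 0) | c.0 | (0 | 0) ⊢ -c-> t8
  t8 = (0 + 0) | 0 | (0 | 0) ⊢ stopped
Partition-refinement fixed point:
  B0 = {s0}
  B1 = {s2, t5}
  B2 = {s4, t7}
  B3 = {s5, t8}
  B4 = {s1}
  B5 = {s3}
  B6 = {t0}
  B7 = {t1}
  B8 = {t3}
  B9 = {t6}
  B10 = {t4}
  B11 = {t2}
s0 ∈ B0, t0 ∈ B6 → different blocks

NO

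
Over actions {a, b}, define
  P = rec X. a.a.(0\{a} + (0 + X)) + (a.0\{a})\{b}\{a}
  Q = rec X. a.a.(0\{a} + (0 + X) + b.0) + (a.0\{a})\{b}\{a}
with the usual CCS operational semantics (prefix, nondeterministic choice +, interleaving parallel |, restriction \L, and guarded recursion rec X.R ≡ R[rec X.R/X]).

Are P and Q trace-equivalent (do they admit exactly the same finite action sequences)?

Reachable graph of P (3 states):
  s0 = rec X. a.a.(0\{a} + (0 + X)) + (a.0\{a})\{b}\{a} | ··a··> s1
  s1 = a.(0\{a} + (0 + (rec X. a.a.(0\{a} + (0 + X)) + (a.0\{a})\{b}\{a}))) | ··a··> s2
  s2 = 0\{a} + (0 + (rec X. a.a.(0\{a} + (0 + X)) + (a.0\{a})\{b}\{a})) | ··a··> s1
Reachable graph of Q (4 states):
  t0 = rec X. a.a.(0\{a} + (0 + X) + b.0) + (a.0\{a})\{b}\{a} | ··a··> t1
  t1 = a.(0\{a} + (0 + (rec X. a.a.(0\{a} + (0 + X) + b.0) + (a.0\{a})\{b}\{a})) + b.0) | ··a··> t2
  t2 = 0\{a} + (0 + (rec X. a.a.(0\{a} + (0 + X) + b.0) + (a.0\{a})\{b}\{a})) + b.0 | ··a··> t1, ··b··> t3
  t3 = 0 | ·
Run σ = ⟨aab⟩ on Q: start {t0}
  step 1 (a): {t1}
  step 2 (a): {t2}
  step 3 (b): {t3}
  Q completes σ.
Run σ = ⟨aab⟩ on P: start {s0}
  step 1 (a): {s1}
  step 2 (a): {s2}
  step 3 (b): ∅  — P cannot continue

NO — witness ⟨aab⟩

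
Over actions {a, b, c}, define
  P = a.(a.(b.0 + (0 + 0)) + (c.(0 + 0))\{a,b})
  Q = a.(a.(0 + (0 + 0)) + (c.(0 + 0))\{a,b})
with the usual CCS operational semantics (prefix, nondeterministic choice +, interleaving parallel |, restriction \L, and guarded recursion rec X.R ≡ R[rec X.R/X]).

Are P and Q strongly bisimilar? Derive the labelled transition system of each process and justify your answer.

P's transition system — 5 states:
  u0 = a.(a.(b.0 + (0 + 0)) + (c.(0 + 0))\{a,b}) has moves —a→ u1
  u1 = a.(b.0 + (0 + 0)) + (c.(0 + 0))\{a,b} has moves —a→ u2, —c→ u3
  u2 = b.0 + (0 + 0) has moves —b→ u4
  u3 = (0 + 0)\{a,b} has moves deadlocked
  u4 = 0 has moves deadlocked
Q's transition system — 4 states:
  v0 = a.(a.(0 + (0 + 0)) + (c.(0 + 0))\{a,b}) has moves —a→ v1
  v1 = a.(0 + (0 + 0)) + (c.(0 + 0))\{a,b} has moves —a→ v2, —c→ v3
  v2 = 0 + (0 + 0) has moves deadlocked
  v3 = (0 + 0)\{a,b} has moves deadlocked
Partition-refinement fixed point:
  B0 = {u0}
  B1 = {u1}
  B2 = {u2}
  B3 = {u3, u4, v2, v3}
  B4 = {v0}
  B5 = {v1}
u0 ∈ B0, v0 ∈ B4 → different blocks

P ≁ Q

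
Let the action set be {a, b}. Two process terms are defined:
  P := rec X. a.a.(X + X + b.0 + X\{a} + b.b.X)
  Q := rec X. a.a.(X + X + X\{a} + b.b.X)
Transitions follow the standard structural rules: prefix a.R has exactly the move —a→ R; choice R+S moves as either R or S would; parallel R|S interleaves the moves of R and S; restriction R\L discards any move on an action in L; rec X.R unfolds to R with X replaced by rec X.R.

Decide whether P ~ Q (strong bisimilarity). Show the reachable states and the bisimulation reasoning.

not bisimilar

LTS(P): 5 reachable states
  s0 = rec X. a.a.(X + X + b.0 + X\{a} + b.b.X) → =a=> s1
  s1 = a.((rec X. a.a.(X + X + b.0 + X\{a} + b.b.X)) + (rec X. a.a.(X + X + b.0 + X\{a} + b.b.X)) + b.0 + (rec X. a.a.(X + X + b.0 + X\{a} + b.b.X))\{a} + b.b.(rec X. a.a.(X + X + b.0 + X\{a} + b.b.X))) → =a=> s2
  s2 = (rec X. a.a.(X + X + b.0 + X\{a} + b.b.X)) + (rec X. a.a.(X + X + b.0 + X\{a} + b.b.X)) + b.0 + (rec X. a.a.(X + X + b.0 + X\{a} + b.b.X))\{a} + b.b.(rec X. a.a.(X + X + b.0 + X\{a} + b.b.X)) → =a=> s1, =b=> s3, =b=> s4
  s3 = 0 → ·
  s4 = b.(rec X. a.a.(X + X + b.0 + X\{a} + b.b.X)) → =b=> s0
LTS(Q): 4 reachable states
  t0 = rec X. a.a.(X + X + X\{a} + b.b.X) → =a=> t1
  t1 = a.((rec X. a.a.(X + X + X\{a} + b.b.X)) + (rec X. a.a.(X + X + X\{a} + b.b.X)) + (rec X. a.a.(X + X + X\{a} + b.b.X))\{a} + b.b.(rec X. a.a.(X + X + X\{a} + b.b.X))) → =a=> t2
  t2 = (rec X. a.a.(X + X + X\{a} + b.b.X)) + (rec X. a.a.(X + X + X\{a} + b.b.X)) + (rec X. a.a.(X + X + X\{a} + b.b.X))\{a} + b.b.(rec X. a.a.(X + X + X\{a} + b.b.X)) → =a=> t1, =b=> t3
  t3 = b.(rec X. a.a.(X + X + X\{a} + b.b.X)) → =b=> t0
Coarsest stable partition (strong bisimilarity classes):
  B0 = {s0}
  B1 = {s1}
  B2 = {s2}
  B3 = {s4}
  B4 = {s3}
  B5 = {t0}
  B6 = {t1}
  B7 = {t2}
  B8 = {t3}
s0 ∈ B0, t0 ∈ B5 → different blocks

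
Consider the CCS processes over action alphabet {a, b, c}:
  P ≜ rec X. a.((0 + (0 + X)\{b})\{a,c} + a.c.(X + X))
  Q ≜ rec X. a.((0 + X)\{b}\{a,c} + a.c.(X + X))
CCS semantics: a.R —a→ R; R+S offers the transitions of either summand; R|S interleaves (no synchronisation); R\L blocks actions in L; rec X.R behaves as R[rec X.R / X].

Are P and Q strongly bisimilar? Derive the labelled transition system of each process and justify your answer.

YES

P's transition system — 4 states:
  p0 = rec X. a.((0 + (0 + X)\{b})\{a,c} + a.c.(X + X)) → =a=> p1
  p1 = (0 + (0 + (rec X. a.((0 + (0 + X)\{b})\{a,c} + a.c.(X + X))))\{b})\{a,c} + a.c.((rec X. a.((0 + (0 + X)\{b})\{a,c} + a.c.(X + X))) + (rec X. a.((0 + (0 + X)\{b})\{a,c} + a.c.(X + X)))) → =a=> p2
  p2 = c.((rec X. a.((0 + (0 + X)\{b})\{a,c} + a.c.(X + X))) + (rec X. a.((0 + (0 + X)\{b})\{a,c} + a.c.(X + X)))) → =c=> p3
  p3 = (rec X. a.((0 + (0 + X)\{b})\{a,c} + a.c.(X + X))) + (rec X. a.((0 + (0 + X)\{b})\{a,c} + a.c.(X + X))) → =a=> p1
Q's transition system — 4 states:
  q0 = rec X. a.((0 + X)\{b}\{a,c} + a.c.(X + X)) → =a=> q1
  q1 = (0 + (rec X. a.((0 + X)\{b}\{a,c} + a.c.(X + X))))\{b}\{a,c} + a.c.((rec X. a.((0 + X)\{b}\{a,c} + a.c.(X + X))) + (rec X. a.((0 + X)\{b}\{a,c} + a.c.(X + X)))) → =a=> q2
  q2 = c.((rec X. a.((0 + X)\{b}\{a,c} + a.c.(X + X))) + (rec X. a.((0 + X)\{b}\{a,c} + a.c.(X + X)))) → =c=> q3
  q3 = (rec X. a.((0 + X)\{b}\{a,c} + a.c.(X + X))) + (rec X. a.((0 + X)\{b}\{a,c} + a.c.(X + X))) → =a=> q1
Coarsest stable partition (strong bisimilarity classes):
  B0 = {p0, p3, q0, q3}
  B1 = {p1, q1}
  B2 = {p2, q2}
p0 ∈ B0, q0 ∈ B0 → same block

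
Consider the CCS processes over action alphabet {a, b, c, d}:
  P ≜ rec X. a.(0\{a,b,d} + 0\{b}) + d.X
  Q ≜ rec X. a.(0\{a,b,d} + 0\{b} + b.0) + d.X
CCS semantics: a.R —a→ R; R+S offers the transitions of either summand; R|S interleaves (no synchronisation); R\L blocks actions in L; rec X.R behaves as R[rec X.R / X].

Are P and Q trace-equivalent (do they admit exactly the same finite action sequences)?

P's transition system — 2 states:
  m0 = rec X. a.(0\{a,b,d} + 0\{b}) + d.X has moves =a=> m1, =d=> m0
  m1 = 0\{a,b,d} + 0\{b} has moves deadlocked
Q's transition system — 3 states:
  n0 = rec X. a.(0\{a,b,d} + 0\{b} + b.0) + d.X has moves =a=> n1, =d=> n0
  n1 = 0\{a,b,d} + 0\{b} + b.0 has moves =b=> n2
  n2 = 0 has moves deadlocked
Executing ab from Q (initial set {n0}):
  [1] a ⇒ {n1}
  [2] b ⇒ {n2}
  Q completes σ.
Executing ab from P (initial set {m0}):
  [1] a ⇒ {m1}
  [2] b ⇒ ∅  — P cannot continue

NO — witness ⟨ab⟩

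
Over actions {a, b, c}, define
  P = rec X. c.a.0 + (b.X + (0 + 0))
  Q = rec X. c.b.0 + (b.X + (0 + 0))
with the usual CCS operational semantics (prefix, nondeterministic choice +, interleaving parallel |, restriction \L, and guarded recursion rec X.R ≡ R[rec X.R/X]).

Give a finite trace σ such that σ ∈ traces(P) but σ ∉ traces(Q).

ca

Reachable graph of P (3 states):
  s0 = rec X. c.a.0 + (b.X + (0 + 0)) | -b-> s0, -c-> s1
  s1 = a.0 | -a-> s2
  s2 = 0 | deadlocked
Reachable graph of Q (3 states):
  t0 = rec X. c.b.0 + (b.X + (0 + 0)) | -b-> t0, -c-> t1
  t1 = b.0 | -b-> t2
  t2 = 0 | deadlocked
Run σ = ⟨ca⟩ on P: start {s0}
  step 1 (c): {s1}
  step 2 (a): {s2}
  — P admits the full trace.
Run σ = ⟨ca⟩ on Q: start {t0}
  step 1 (c): {t1}
  step 2 (a): no successor for Q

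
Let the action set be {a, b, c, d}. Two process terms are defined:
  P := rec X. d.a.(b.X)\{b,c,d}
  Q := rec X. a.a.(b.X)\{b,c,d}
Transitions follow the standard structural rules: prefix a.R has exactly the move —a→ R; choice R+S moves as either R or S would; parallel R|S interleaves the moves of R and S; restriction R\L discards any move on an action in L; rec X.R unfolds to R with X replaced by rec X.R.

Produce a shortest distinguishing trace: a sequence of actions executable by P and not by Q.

Reachable graph of P (3 states):
  p0 = rec X. d.a.(b.X)\{b,c,d} | =d=> p1
  p1 = a.(b.(rec X. d.a.(b.X)\{b,c,d}))\{b,c,d} | =a=> p2
  p2 = (b.(rec X. d.a.(b.X)\{b,c,d}))\{b,c,d} | ·
Reachable graph of Q (3 states):
  q0 = rec X. a.a.(b.X)\{b,c,d} | =a=> q1
  q1 = a.(b.(rec X. a.a.(b.X)\{b,c,d}))\{b,c,d} | =a=> q2
  q2 = (b.(rec X. a.a.(b.X)\{b,c,d}))\{b,c,d} | ·
Run σ = ⟨d⟩ on P: start {p0}
  after d @ step 1: {p1}
  — P admits the full trace.
Run σ = ⟨d⟩ on Q: start {q0}
  after d @ step 1: ∅  — Q cannot continue

d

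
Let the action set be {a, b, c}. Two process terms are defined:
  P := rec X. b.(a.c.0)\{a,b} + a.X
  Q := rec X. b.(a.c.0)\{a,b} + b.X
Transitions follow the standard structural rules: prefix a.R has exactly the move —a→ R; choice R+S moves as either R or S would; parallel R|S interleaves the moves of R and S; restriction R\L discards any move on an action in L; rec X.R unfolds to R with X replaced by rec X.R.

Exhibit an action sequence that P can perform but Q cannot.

a

Reachable graph of P (2 states):
  m0 = rec X. b.(a.c.0)\{a,b} + a.X | —a→ m0, —b→ m1
  m1 = (a.c.0)\{a,b} | (no moves)
Reachable graph of Q (2 states):
  n0 = rec X. b.(a.c.0)\{a,b} + b.X | —b→ n0, —b→ n1
  n1 = (a.c.0)\{a,b} | (no moves)
Trace ⟨a⟩ through P, begin at {m0}:
  after a @ step 1: {m0}
  P completes σ.
Trace ⟨a⟩ through Q, begin at {n0}:
  after a @ step 1: ∅ (Q stuck)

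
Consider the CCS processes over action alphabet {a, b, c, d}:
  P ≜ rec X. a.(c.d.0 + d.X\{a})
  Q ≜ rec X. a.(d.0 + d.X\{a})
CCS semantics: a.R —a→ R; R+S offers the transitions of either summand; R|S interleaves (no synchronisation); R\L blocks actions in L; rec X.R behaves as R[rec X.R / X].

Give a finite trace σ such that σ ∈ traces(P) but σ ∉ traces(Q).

Reachable graph of P (5 states):
  u0 = rec X. a.(c.d.0 + d.X\{a}) | =a=> u1
  u1 = c.d.0 + d.(rec X. a.(c.d.0 + d.X\{a}))\{a} | =c=> u2, =d=> u3
  u2 = d.0 | =d=> u4
  u3 = (rec X. a.(c.d.0 + d.X\{a}))\{a} | deadlocked
  u4 = 0 | deadlocked
Reachable graph of Q (4 states):
  v0 = rec X. a.(d.0 + d.X\{a}) | =a=> v1
  v1 = d.0 + d.(rec X. a.(d.0 + d.X\{a}))\{a} | =d=> v2, =d=> v3
  v2 = (rec X. a.(d.0 + d.X\{a}))\{a} | deadlocked
  v3 = 0 | deadlocked
Run σ = ⟨ac⟩ on P: start {u0}
  after a @ step 1: {u1}
  after c @ step 2: {u2}
  ✓ P
Run σ = ⟨ac⟩ on Q: start {v0}
  after a @ step 1: {v1}
  after c @ step 2: ∅ (Q stuck)

ac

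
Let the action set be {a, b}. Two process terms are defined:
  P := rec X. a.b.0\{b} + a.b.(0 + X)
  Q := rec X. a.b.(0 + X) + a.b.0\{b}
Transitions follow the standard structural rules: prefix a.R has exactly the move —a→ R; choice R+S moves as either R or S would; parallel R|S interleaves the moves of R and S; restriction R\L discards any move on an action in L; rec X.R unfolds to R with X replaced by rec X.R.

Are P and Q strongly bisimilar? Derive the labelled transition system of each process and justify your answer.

YES

LTS(P): 5 reachable states
  s0 = rec X. a.b.0\{b} + a.b.(0 + X) → -a-> s1, -a-> s2
  s1 = b.(0 + (rec X. a.b.0\{b} + a.b.(0 + X))) → -b-> s3
  s2 = b.0\{b} → -b-> s4
  s3 = 0 + (rec X. a.b.0\{b} + a.b.(0 + X)) → -a-> s1, -a-> s2
  s4 = 0\{b} → ∅
LTS(Q): 5 reachable states
  t0 = rec X. a.b.(0 + X) + a.b.0\{b} → -a-> t1, -a-> t2
  t1 = b.(0 + (rec X. a.b.(0 + X) + a.b.0\{b})) → -b-> t3
  t2 = b.0\{b} → -b-> t4
  t3 = 0 + (rec X. a.b.(0 + X) + a.b.0\{b}) → -a-> t1, -a-> t2
  t4 = 0\{b} → ∅
Bisimilarity quotient blocks:
  B0 = {s0, s3, t0, t3}
  B1 = {s2, t2}
  B2 = {s4, t4}
  B3 = {s1, t1}
s0 ∈ B0, t0 ∈ B0 → same block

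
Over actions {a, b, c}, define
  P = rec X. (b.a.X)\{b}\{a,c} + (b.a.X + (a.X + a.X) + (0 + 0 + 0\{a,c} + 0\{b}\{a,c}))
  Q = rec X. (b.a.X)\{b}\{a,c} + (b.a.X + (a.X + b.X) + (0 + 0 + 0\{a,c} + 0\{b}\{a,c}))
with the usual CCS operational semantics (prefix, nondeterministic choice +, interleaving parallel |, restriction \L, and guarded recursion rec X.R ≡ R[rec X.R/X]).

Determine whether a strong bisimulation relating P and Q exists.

Reachable graph of P (2 states):
  s0 = rec X. (b.a.X)\{b}\{a,c} + (b.a.X + (a.X + a.X) + (0 + 0 + 0\{a,c} + 0\{b}\{a,c})) has moves ··a··> s0, ··b··> s1
  s1 = a.(rec X. (b.a.X)\{b}\{a,c} + (b.a.X + (a.X + a.X) + (0 + 0 + 0\{a,c} + 0\{b}\{a,c}))) has moves ··a··> s0
Reachable graph of Q (2 states):
  t0 = rec X. (b.a.X)\{b}\{a,c} + (b.a.X + (a.X + b.X) + (0 + 0 + 0\{a,c} + 0\{b}\{a,c})) has moves ··a··> t0, ··b··> t0, ··b··> t1
  t1 = a.(rec X. (b.a.X)\{b}\{a,c} + (b.a.X + (a.X + b.X) + (0 + 0 + 0\{a,c} + 0\{b}\{a,c}))) has moves ··a··> t0
Partition-refinement fixed point:
  B0 = {s0}
  B1 = {s1}
  B2 = {t0}
  B3 = {t1}
s0 ∈ B0, t0 ∈ B2 → different blocks

NO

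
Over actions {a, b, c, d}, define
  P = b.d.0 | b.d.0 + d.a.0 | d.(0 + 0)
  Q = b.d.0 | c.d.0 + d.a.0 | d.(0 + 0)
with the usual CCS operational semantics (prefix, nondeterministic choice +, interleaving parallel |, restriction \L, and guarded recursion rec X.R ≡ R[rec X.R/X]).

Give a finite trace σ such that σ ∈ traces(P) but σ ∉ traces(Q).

bb

Reachable graph of P (14 states):
  s0 = b.d.0 | b.d.0 + d.a.0 | d.(0 + 0) | -b-> s1, -b-> s2, -d-> s3, -d-> s4
  s1 = b.d.0 | d.0 | -b-> s5, -d-> s6
  s2 = d.0 | b.d.0 | -b-> s5, -d-> s7
  s3 = a.0 | d.(0 + 0) | -a-> s8, -d-> s9
  s4 = d.a.0 | (0 + 0) | -d-> s9
  s5 = d.0 | d.0 | -d-> s10, -d-> s11
  s6 = b.d.0 | 0 | -b-> s11
  s7 = 0 | b.d.0 | -b-> s10
  s8 = 0 | d.(0 + 0) | -d-> s12
  s9 = a.0 | (0 + 0) | -a-> s12
  s10 = 0 | d.0 | -d-> s13
  s11 = d.0 | 0 | -d-> s13
  s12 = 0 | (0 + 0) | (no moves)
  s13 = 0 | 0 | (no moves)
Reachable graph of Q (14 states):
  t0 = b.d.0 | c.d.0 + d.a.0 | d.(0 + 0) | -b-> t1, -c-> t2, -d-> t3, -d-> t4
  t1 = d.0 | c.d.0 | -c-> t5, -d-> t6
  t2 = b.d.0 | d.0 | -b-> t5, -d-> t7
  t3 = a.0 | d.(0 + 0) | -a-> t8, -d-> t9
  t4 = d.a.0 | (0 + 0) | -d-> t9
  t5 = d.0 | d.0 | -d-> t10, -d-> t11
  t6 = 0 | c.d.0 | -c-> t10
  t7 = b.d.0 | 0 | -b-> t11
  t8 = 0 | d.(0 + 0) | -d-> t12
  t9 = a.0 | (0 + 0) | -a-> t12
  t10 = 0 | d.0 | -d-> t13
  t11 = d.0 | 0 | -d-> t13
  t12 = 0 | (0 + 0) | (no moves)
  t13 = 0 | 0 | (no moves)
Trace ⟨bb⟩ through P, begin at {s0}:
  step 1 (b): {s1, s2}
  step 2 (b): {s5}
  — P admits the full trace.
Trace ⟨bb⟩ through Q, begin at {t0}:
  step 1 (b): {t1}
  step 2 (b): ∅  — Q cannot continue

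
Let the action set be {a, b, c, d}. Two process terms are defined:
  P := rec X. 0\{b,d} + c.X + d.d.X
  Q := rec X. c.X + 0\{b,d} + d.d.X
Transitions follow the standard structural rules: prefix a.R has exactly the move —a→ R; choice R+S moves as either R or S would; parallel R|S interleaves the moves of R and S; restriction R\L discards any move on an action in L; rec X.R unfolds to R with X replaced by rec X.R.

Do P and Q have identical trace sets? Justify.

traces(P) = traces(Q)

LTS(P): 2 reachable states
  p0 = rec X. 0\{b,d} + c.X + d.d.X :: -c-> p0, -d-> p1
  p1 = d.(rec X. 0\{b,d} + c.X + d.d.X) :: -d-> p0
LTS(Q): 2 reachable states
  q0 = rec X. c.X + 0\{b,d} + d.d.X :: -c-> q0, -d-> q1
  q1 = d.(rec X. c.X + 0\{b,d} + d.d.X) :: -d-> q0
Bisimilarity quotient blocks:
  B0 = {p0, q0}
  B1 = {p1, q1}
p0 ∈ B0, q0 ∈ B0 → same block
Bisimilar ⇒ trace-equivalent.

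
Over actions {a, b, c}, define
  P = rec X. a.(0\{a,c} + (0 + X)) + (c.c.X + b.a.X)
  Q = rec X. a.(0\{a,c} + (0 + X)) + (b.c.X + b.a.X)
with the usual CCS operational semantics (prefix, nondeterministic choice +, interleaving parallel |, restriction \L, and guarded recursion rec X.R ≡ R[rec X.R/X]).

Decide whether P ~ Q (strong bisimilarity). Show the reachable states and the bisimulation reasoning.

not bisimilar

LTS(P): 4 reachable states
  u0 = rec X. a.(0\{a,c} + (0 + X)) + (c.c.X + b.a.X) ⊢ =a=> u1, =b=> u2, =c=> u3
  u1 = 0\{a,c} + (0 + (rec X. a.(0\{a,c} + (0 + X)) + (c.c.X + b.a.X))) ⊢ =a=> u1, =b=> u2, =c=> u3
  u2 = a.(rec X. a.(0\{a,c} + (0 + X)) + (c.c.X + b.a.X)) ⊢ =a=> u0
  u3 = c.(rec X. a.(0\{a,c} + (0 + X)) + (c.c.X + b.a.X)) ⊢ =c=> u0
LTS(Q): 4 reachable states
  v0 = rec X. a.(0\{a,c} + (0 + X)) + (b.c.X + b.a.X) ⊢ =a=> v1, =b=> v2, =b=> v3
  v1 = 0\{a,c} + (0 + (rec X. a.(0\{a,c} + (0 + X)) + (b.c.X + b.a.X))) ⊢ =a=> v1, =b=> v2, =b=> v3
  v2 = a.(rec X. a.(0\{a,c} + (0 + X)) + (b.c.X + b.a.X)) ⊢ =a=> v0
  v3 = c.(rec X. a.(0\{a,c} + (0 + X)) + (b.c.X + b.a.X)) ⊢ =c=> v0
Bisimilarity quotient blocks:
  B0 = {u0, u1}
  B1 = {u2}
  B2 = {u3}
  B3 = {v0, v1}
  B4 = {v3}
  B5 = {v2}
u0 ∈ B0, v0 ∈ B3 → different blocks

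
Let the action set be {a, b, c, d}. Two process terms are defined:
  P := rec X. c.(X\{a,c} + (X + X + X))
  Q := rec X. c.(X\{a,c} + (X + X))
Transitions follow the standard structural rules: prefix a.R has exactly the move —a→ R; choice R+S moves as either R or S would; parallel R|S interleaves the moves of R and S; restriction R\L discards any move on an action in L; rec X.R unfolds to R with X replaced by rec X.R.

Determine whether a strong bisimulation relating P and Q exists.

bisimilar

LTS(P): 2 reachable states
  u0 = rec X. c.(X\{a,c} + (X + X + X)) ⊢ ··c··> u1
  u1 = (rec X. c.(X\{a,c} + (X + X + X)))\{a,c} + ((rec X. c.(X\{a,c} + (X + X + X))) + (rec X. c.(X\{a,c} + (X + X + X))) + (rec X. c.(X\{a,c} + (X + X + X)))) ⊢ ··c··> u1
LTS(Q): 2 reachable states
  v0 = rec X. c.(X\{a,c} + (X + X)) ⊢ ··c··> v1
  v1 = (rec X. c.(X\{a,c} + (X + X)))\{a,c} + ((rec X. c.(X\{a,c} + (X + X))) + (rec X. c.(X\{a,c} + (X + X)))) ⊢ ··c··> v1
Partition-refinement fixed point:
  B0 = {u0, u1, v0, v1}
u0 ∈ B0, v0 ∈ B0 → same block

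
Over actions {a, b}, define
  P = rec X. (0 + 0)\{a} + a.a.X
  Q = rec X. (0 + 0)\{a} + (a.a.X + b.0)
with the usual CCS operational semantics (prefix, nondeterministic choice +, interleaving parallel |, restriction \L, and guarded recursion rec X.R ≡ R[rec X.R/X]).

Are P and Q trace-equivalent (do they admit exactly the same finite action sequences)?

traces(P) ≠ traces(Q) — witness ⟨b⟩

LTS(P): 2 reachable states
  p0 = rec X. (0 + 0)\{a} + a.a.X → --a--▸ p1
  p1 = a.(rec X. (0 + 0)\{a} + a.a.X) → --a--▸ p0
LTS(Q): 3 reachable states
  q0 = rec X. (0 + 0)\{a} + (a.a.X + b.0) → --a--▸ q1, --b--▸ q2
  q1 = a.(rec X. (0 + 0)\{a} + (a.a.X + b.0)) → --a--▸ q0
  q2 = 0 → (no moves)
Run σ = ⟨b⟩ on Q: start {q0}
  after b @ step 1: {q2}
  ✓ Q
Run σ = ⟨b⟩ on P: start {p0}
  after b @ step 1: ∅ (P stuck)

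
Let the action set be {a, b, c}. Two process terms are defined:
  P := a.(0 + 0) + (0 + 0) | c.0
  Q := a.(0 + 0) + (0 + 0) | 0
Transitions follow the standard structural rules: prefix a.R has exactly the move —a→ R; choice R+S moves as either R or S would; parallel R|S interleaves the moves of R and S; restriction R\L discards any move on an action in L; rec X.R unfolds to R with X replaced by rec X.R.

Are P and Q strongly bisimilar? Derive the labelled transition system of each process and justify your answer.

not bisimilar

LTS(P): 3 reachable states
  m0 = a.(0 + 0) + (0 + 0) | c.0 has moves -a-> m1, -c-> m2
  m1 = 0 + 0 has moves (no moves)
  m2 = (0 + 0) | 0 has moves (no moves)
LTS(Q): 2 reachable states
  n0 = a.(0 + 0) + (0 + 0) | 0 has moves -a-> n1
  n1 = 0 + 0 has moves (no moves)
Partition-refinement fixed point:
  B0 = {m0}
  B1 = {m1, m2, n1}
  B2 = {n0}
m0 ∈ B0, n0 ∈ B2 → different blocks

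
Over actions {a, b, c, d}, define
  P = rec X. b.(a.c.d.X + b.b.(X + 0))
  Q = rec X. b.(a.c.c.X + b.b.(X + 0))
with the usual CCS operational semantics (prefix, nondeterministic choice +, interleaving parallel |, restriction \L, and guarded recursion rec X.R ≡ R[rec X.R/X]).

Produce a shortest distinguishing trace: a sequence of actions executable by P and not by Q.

bacd

LTS(P): 6 reachable states
  m0 = rec X. b.(a.c.d.X + b.b.(X + 0)) :: -b-> m1
  m1 = a.c.d.(rec X. b.(a.c.d.X + b.b.(X + 0))) + b.b.((rec X. b.(a.c.d.X + b.b.(X + 0))) + 0) :: -a-> m2, -b-> m3
  m2 = c.d.(rec X. b.(a.c.d.X + b.b.(X + 0))) :: -c-> m4
  m3 = b.((rec X. b.(a.c.d.X + b.b.(X + 0))) + 0) :: -b-> m5
  m4 = d.(rec X. b.(a.c.d.X + b.b.(X + 0))) :: -d-> m0
  m5 = (rec X. b.(a.c.d.X + b.b.(X + 0))) + 0 :: -b-> m1
LTS(Q): 6 reachable states
  n0 = rec X. b.(a.c.c.X + b.b.(X + 0)) :: -b-> n1
  n1 = a.c.c.(rec X. b.(a.c.c.X + b.b.(X + 0))) + b.b.((rec X. b.(a.c.c.X + b.b.(X + 0))) + 0) :: -a-> n2, -b-> n3
  n2 = c.c.(rec X. b.(a.c.c.X + b.b.(X + 0))) :: -c-> n4
  n3 = b.((rec X. b.(a.c.c.X + b.b.(X + 0))) + 0) :: -b-> n5
  n4 = c.(rec X. b.(a.c.c.X + b.b.(X + 0))) :: -c-> n0
  n5 = (rec X. b.(a.c.c.X + b.b.(X + 0))) + 0 :: -b-> n1
Executing bacd from P (initial set {m0}):
  [1] b ⇒ {m1}
  [2] a ⇒ {m2}
  [3] c ⇒ {m4}
  [4] d ⇒ {m0}
  P completes σ.
Executing bacd from Q (initial set {n0}):
  [1] b ⇒ {n1}
  [2] a ⇒ {n2}
  [3] c ⇒ {n4}
  [4] d ⇒ ∅  — Q cannot continue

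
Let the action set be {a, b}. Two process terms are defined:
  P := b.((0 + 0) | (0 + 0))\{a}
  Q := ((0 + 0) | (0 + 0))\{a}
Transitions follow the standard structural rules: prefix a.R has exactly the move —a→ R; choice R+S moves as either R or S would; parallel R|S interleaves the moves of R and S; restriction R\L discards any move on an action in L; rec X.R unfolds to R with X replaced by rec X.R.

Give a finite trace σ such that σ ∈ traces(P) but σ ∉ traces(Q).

b

P's transition system — 2 states:
  m0 = b.((0 + 0) | (0 + 0))\{a} has moves —b→ m1
  m1 = ((0 + 0) | (0 + 0))\{a} has moves ·
Q's transition system — 1 states:
  n0 = ((0 + 0) | (0 + 0))\{a} has moves ·
Run σ = ⟨b⟩ on P: start {m0}
  after b @ step 1: {m1}
  P completes σ.
Run σ = ⟨b⟩ on Q: start {n0}
  after b @ step 1: no successor for Q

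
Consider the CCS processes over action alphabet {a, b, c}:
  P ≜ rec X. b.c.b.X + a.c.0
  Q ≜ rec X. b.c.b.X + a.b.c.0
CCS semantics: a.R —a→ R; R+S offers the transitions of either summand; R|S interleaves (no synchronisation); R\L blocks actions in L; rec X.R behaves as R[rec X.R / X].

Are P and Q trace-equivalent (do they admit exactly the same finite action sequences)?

trace-distinct — witness ⟨ac⟩

LTS(P): 5 reachable states
  m0 = rec X. b.c.b.X + a.c.0 ⊢ --a--▸ m1, --b--▸ m2
  m1 = c.0 ⊢ --c--▸ m3
  m2 = c.b.(rec X. b.c.b.X + a.c.0) ⊢ --c--▸ m4
  m3 = 0 ⊢ ·
  m4 = b.(rec X. b.c.b.X + a.c.0) ⊢ --b--▸ m0
LTS(Q): 6 reachable states
  n0 = rec X. b.c.b.X + a.b.c.0 ⊢ --a--▸ n1, --b--▸ n2
  n1 = b.c.0 ⊢ --b--▸ n3
  n2 = c.b.(rec X. b.c.b.X + a.b.c.0) ⊢ --c--▸ n4
  n3 = c.0 ⊢ --c--▸ n5
  n4 = b.(rec X. b.c.b.X + a.b.c.0) ⊢ --b--▸ n0
  n5 = 0 ⊢ ·
Trace ⟨ac⟩ through P, begin at {m0}:
  after a @ step 1: {m1}
  after c @ step 2: {m3}
  — P admits the full trace.
Trace ⟨ac⟩ through Q, begin at {n0}:
  after a @ step 1: {n1}
  after c @ step 2: no successor for Q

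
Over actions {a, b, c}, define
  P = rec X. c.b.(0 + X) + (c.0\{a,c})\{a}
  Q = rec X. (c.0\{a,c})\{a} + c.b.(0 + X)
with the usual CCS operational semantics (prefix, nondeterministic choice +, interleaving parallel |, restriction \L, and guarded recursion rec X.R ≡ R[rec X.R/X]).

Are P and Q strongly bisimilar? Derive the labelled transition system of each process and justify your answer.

YES

LTS(P): 4 reachable states
  p0 = rec X. c.b.(0 + X) + (c.0\{a,c})\{a} ⊢ —c→ p1, —c→ p2
  p1 = 0\{a,c}\{a} ⊢ (no moves)
  p2 = b.(0 + (rec X. c.b.(0 + X) + (c.0\{a,c})\{a})) ⊢ —b→ p3
  p3 = 0 + (rec X. c.b.(0 + X) + (c.0\{a,c})\{a}) ⊢ —c→ p1, —c→ p2
LTS(Q): 4 reachable states
  q0 = rec X. (c.0\{a,c})\{a} + c.b.(0 + X) ⊢ —c→ q1, —c→ q2
  q1 = 0\{a,c}\{a} ⊢ (no moves)
  q2 = b.(0 + (rec X. (c.0\{a,c})\{a} + c.b.(0 + X))) ⊢ —b→ q3
  q3 = 0 + (rec X. (c.0\{a,c})\{a} + c.b.(0 + X)) ⊢ —c→ q1, —c→ q2
Coarsest stable partition (strong bisimilarity classes):
  B0 = {p0, p3, q0, q3}
  B1 = {p2, q2}
  B2 = {p1, q1}
p0 ∈ B0, q0 ∈ B0 → same block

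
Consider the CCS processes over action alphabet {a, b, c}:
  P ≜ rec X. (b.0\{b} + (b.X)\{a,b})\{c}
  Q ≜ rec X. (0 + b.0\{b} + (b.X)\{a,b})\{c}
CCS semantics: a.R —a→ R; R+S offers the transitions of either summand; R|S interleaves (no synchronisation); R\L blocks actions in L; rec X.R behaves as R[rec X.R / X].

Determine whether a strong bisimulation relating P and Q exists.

P's transition system — 2 states:
  s0 = rec X. (b.0\{b} + (b.X)\{a,b})\{c} :: -b-> s1
  s1 = 0\{b}\{c} :: ·
Q's transition system — 2 states:
  t0 = rec X. (0 + b.0\{b} + (b.X)\{a,b})\{c} :: -b-> t1
  t1 = 0\{b}\{c} :: ·
Coarsest stable partition (strong bisimilarity classes):
  B0 = {s0, t0}
  B1 = {s1, t1}
s0 ∈ B0, t0 ∈ B0 → same block

bisimilar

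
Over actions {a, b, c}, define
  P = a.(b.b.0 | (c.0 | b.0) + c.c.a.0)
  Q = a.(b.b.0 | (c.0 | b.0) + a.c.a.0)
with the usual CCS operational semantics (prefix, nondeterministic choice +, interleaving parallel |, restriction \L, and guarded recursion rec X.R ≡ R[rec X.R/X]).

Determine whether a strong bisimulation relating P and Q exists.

P ≁ Q

P's transition system — 16 states:
  u0 = a.(b.b.0 | (c.0 | b.0) + c.c.a.0) has moves -a-> u1
  u1 = b.b.0 | (c.0 | b.0) + c.c.a.0 has moves -b-> u2, -b-> u3, -c-> u4, -c-> u5
  u2 = b.0 | (c.0 | b.0) has moves -b-> u6, -b-> u7, -c-> u8
  u3 = b.b.0 | (c.0 | 0) has moves -b-> u7, -c-> u9
  u4 = b.b.0 | (0 | b.0) has moves -b-> u8, -b-> u9
  u5 = c.a.0 has moves -c-> u10
  u6 = 0 | (c.0 | b.0) has moves -b-> u11, -c-> u12
  u7 = b.0 | (c.0 | 0) has moves -b-> u11, -c-> u13
  u8 = b.0 | (0 | b.0) has moves -b-> u12, -b-> u13
  u9 = b.b.0 | (0 | 0) has moves -b-> u13
  u10 = a.0 has moves -a-> u14
  u11 = 0 | (c.0 | 0) has moves -c-> u15
  u12 = 0 | (0 | b.0) has moves -b-> u15
  u13 = b.0 | (0 | 0) has moves -b-> u15
  u14 = 0 has moves deadlocked
  u15 = 0 | (0 | 0) has moves deadlocked
Q's transition system — 16 states:
  v0 = a.(b.b.0 | (c.0 | b.0) + a.c.a.0) has moves -a-> v1
  v1 = b.b.0 | (c.0 | b.0) + a.c.a.0 has moves -a-> v2, -b-> v3, -b-> v4, -c-> v5
  v2 = c.a.0 has moves -c-> v6
  v3 = b.0 | (c.0 | b.0) has moves -b-> v7, -b-> v8, -c-> v9
  v4 = b.b.0 | (c.0 | 0) has moves -b-> v8, -c-> v10
  v5 = b.b.0 | (0 | b.0) has moves -b-> v10, -b-> v9
  v6 = a.0 has moves -a-> v11
  v7 = 0 | (c.0 | b.0) has moves -b-> v12, -c-> v13
  v8 = b.0 | (c.0 | 0) has moves -b-> v12, -c-> v14
  v9 = b.0 | (0 | b.0) has moves -b-> v13, -b-> v14
  v10 = b.b.0 | (0 | 0) has moves -b-> v14
  v11 = 0 has moves deadlocked
  v12 = 0 | (c.0 | 0) has moves -c-> v15
  v13 = 0 | (0 | b.0) has moves -b-> v15
  v14 = b.0 | (0 | 0) has moves -b-> v15
  v15 = 0 | (0 | 0) has moves deadlocked
Partition-refinement fixed point:
  B0 = {u0}
  B1 = {u1}
  B2 = {u2, u3, v3, v4}
  B3 = {u8, u9, v10, v9}
  B4 = {u12, u13, v13, v14}
  B5 = {u14, u15, v11, v15}
  B6 = {u6, u7, v7, v8}
  B7 = {u11, v12}
  B8 = {u5, v2}
  B9 = {u10, v6}
  B10 = {u4, v5}
  B11 = {v0}
  B12 = {v1}
u0 ∈ B0, v0 ∈ B11 → different blocks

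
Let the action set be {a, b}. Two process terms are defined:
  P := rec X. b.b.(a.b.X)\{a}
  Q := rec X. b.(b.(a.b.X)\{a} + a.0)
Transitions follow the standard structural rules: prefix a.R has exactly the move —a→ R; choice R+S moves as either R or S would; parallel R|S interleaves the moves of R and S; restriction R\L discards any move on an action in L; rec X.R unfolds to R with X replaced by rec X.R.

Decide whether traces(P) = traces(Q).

trace-distinct — witness ⟨ba⟩

Reachable graph of P (3 states):
  m0 = rec X. b.b.(a.b.X)\{a} → =b=> m1
  m1 = b.(a.b.(rec X. b.b.(a.b.X)\{a}))\{a} → =b=> m2
  m2 = (a.b.(rec X. b.b.(a.b.X)\{a}))\{a} → ·
Reachable graph of Q (4 states):
  n0 = rec X. b.(b.(a.b.X)\{a} + a.0) → =b=> n1
  n1 = b.(a.b.(rec X. b.(b.(a.b.X)\{a} + a.0)))\{a} + a.0 → =a=> n2, =b=> n3
  n2 = 0 → ·
  n3 = (a.b.(rec X. b.(b.(a.b.X)\{a} + a.0)))\{a} → ·
Executing ba from Q (initial set {n0}):
  step 1 (b): {n1}
  step 2 (a): {n2}
  Q completes σ.
Executing ba from P (initial set {m0}):
  step 1 (b): {m1}
  step 2 (a): ∅  — P cannot continue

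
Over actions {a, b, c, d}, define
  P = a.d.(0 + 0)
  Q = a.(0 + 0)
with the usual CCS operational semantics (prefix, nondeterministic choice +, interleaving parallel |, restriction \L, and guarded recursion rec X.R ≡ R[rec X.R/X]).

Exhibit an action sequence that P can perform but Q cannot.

ad

P's transition system — 3 states:
  p0 = a.d.(0 + 0) → --a--▸ p1
  p1 = d.(0 + 0) → --d--▸ p2
  p2 = 0 + 0 → (no moves)
Q's transition system — 2 states:
  q0 = a.(0 + 0) → --a--▸ q1
  q1 = 0 + 0 → (no moves)
Run σ = ⟨ad⟩ on P: start {p0}
  after a @ step 1: {p1}
  after d @ step 2: {p2}
  ✓ P
Run σ = ⟨ad⟩ on Q: start {q0}
  after a @ step 1: {q1}
  after d @ step 2: ∅  — Q cannot continue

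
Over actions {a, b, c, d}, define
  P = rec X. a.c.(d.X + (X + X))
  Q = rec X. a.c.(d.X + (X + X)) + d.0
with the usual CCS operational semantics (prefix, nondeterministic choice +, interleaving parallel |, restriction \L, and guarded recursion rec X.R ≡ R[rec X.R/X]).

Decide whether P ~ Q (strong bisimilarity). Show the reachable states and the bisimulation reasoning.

LTS(P): 3 reachable states
  m0 = rec X. a.c.(d.X + (X + X)) ⊢ =a=> m1
  m1 = c.(d.(rec X. a.c.(d.X + (X + X))) + ((rec X. a.c.(d.X + (X + X))) + (rec X. a.c.(d.X + (X + X))))) ⊢ =c=> m2
  m2 = d.(rec X. a.c.(d.X + (X + X))) + ((rec X. a.c.(d.X + (X + X))) + (rec X. a.c.(d.X + (X + X)))) ⊢ =a=> m1, =d=> m0
LTS(Q): 4 reachable states
  n0 = rec X. a.c.(d.X + (X + X)) + d.0 ⊢ =a=> n1, =d=> n2
  n1 = c.(d.(rec X. a.c.(d.X + (X + X)) + d.0) + ((rec X. a.c.(d.X + (X + X)) + d.0) + (rec X. a.c.(d.X + (X + X)) + d.0))) ⊢ =c=> n3
  n2 = 0 ⊢ ·
  n3 = d.(rec X. a.c.(d.X + (X + X)) + d.0) + ((rec X. a.c.(d.X + (X + X)) + d.0) + (rec X. a.c.(d.X + (X + X)) + d.0)) ⊢ =a=> n1, =d=> n0, =d=> n2
Bisimilarity quotient blocks:
  B0 = {m0}
  B1 = {m1}
  B2 = {m2}
  B3 = {n0}
  B4 = {n2}
  B5 = {n1}
  B6 = {n3}
m0 ∈ B0, n0 ∈ B3 → different blocks

NO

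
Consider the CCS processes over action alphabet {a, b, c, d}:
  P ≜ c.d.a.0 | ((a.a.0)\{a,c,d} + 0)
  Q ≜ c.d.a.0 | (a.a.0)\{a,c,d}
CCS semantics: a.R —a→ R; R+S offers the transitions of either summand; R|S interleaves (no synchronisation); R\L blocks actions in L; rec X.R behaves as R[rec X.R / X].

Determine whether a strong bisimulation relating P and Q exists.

YES

LTS(P): 4 reachable states
  u0 = c.d.a.0 | ((a.a.0)\{a,c,d} + 0) ⊢ —c→ u1
  u1 = d.a.0 | ((a.a.0)\{a,c,d} + 0) ⊢ —d→ u2
  u2 = a.0 | ((a.a.0)\{a,c,d} + 0) ⊢ —a→ u3
  u3 = 0 | ((a.a.0)\{a,c,d} + 0) ⊢ stopped
LTS(Q): 4 reachable states
  v0 = c.d.a.0 | (a.a.0)\{a,c,d} ⊢ —c→ v1
  v1 = d.a.0 | (a.a.0)\{a,c,d} ⊢ —d→ v2
  v2 = a.0 | (a.a.0)\{a,c,d} ⊢ —a→ v3
  v3 = 0 | (a.a.0)\{a,c,d} ⊢ stopped
Coarsest stable partition (strong bisimilarity classes):
  B0 = {u0, v0}
  B1 = {u1, v1}
  B2 = {u2, v2}
  B3 = {u3, v3}
u0 ∈ B0, v0 ∈ B0 → same block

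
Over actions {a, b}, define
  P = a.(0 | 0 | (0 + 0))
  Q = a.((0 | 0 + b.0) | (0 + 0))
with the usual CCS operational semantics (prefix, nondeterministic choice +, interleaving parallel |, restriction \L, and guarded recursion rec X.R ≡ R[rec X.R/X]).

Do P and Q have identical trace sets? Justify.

Reachable graph of P (2 states):
  s0 = a.(0 | 0 | (0 + 0)) ⊢ ··a··> s1
  s1 = 0 | 0 | (0 + 0) ⊢ (no moves)
Reachable graph of Q (3 states):
  t0 = a.((0 | 0 + b.0) | (0 + 0)) ⊢ ··a··> t1
  t1 = (0 | 0 + b.0) | (0 + 0) ⊢ ··b··> t2
  t2 = 0 | (0 + 0) ⊢ (no moves)
Trace ⟨ab⟩ through Q, begin at {t0}:
  step 1 (a): {t1}
  step 2 (b): {t2}
  Q completes σ.
Trace ⟨ab⟩ through P, begin at {s0}:
  step 1 (a): {s1}
  step 2 (b): ∅  — P cannot continue

traces(P) ≠ traces(Q) — witness ⟨ab⟩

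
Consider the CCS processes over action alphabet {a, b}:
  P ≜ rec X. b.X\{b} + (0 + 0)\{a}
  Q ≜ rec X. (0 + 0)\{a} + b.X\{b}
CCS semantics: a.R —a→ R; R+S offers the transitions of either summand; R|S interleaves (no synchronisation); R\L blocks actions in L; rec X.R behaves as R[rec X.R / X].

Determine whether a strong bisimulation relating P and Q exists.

bisimilar

LTS(P): 2 reachable states
  u0 = rec X. b.X\{b} + (0 + 0)\{a} → —b→ u1
  u1 = (rec X. b.X\{b} + (0 + 0)\{a})\{b} → stopped
LTS(Q): 2 reachable states
  v0 = rec X. (0 + 0)\{a} + b.X\{b} → —b→ v1
  v1 = (rec X. (0 + 0)\{a} + b.X\{b})\{b} → stopped
Coarsest stable partition (strong bisimilarity classes):
  B0 = {u0, v0}
  B1 = {u1, v1}
u0 ∈ B0, v0 ∈ B0 → same block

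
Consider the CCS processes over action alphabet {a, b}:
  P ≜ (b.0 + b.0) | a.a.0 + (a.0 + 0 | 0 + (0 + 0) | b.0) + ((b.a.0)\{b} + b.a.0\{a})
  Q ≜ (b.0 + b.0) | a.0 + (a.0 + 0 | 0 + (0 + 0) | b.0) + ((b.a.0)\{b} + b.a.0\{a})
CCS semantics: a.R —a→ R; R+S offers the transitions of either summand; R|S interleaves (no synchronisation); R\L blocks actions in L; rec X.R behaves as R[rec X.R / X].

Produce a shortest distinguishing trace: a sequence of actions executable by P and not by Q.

Reachable graph of P (10 states):
  u0 = (b.0 + b.0) | a.a.0 + (a.0 + 0 | 0 + (0 + 0) | b.0) + ((b.a.0)\{b} + b.a.0\{a}) | -a-> u1, -a-> u2, -b-> u3, -b-> u4, -b-> u5
  u1 = (b.0 + b.0) | a.0 | -a-> u6, -b-> u7
  u2 = 0 | stopped
  u3 = (0 + 0) | 0 | stopped
  u4 = 0 | a.a.0 | -a-> u7
  u5 = a.0\{a} | -a-> u8
  u6 = (b.0 + b.0) | 0 | -b-> u9
  u7 = 0 | a.0 | -a-> u9
  u8 = 0\{a} | stopped
  u9 = 0 | 0 | stopped
Reachable graph of Q (8 states):
  v0 = (b.0 + b.0) | a.0 + (a.0 + 0 | 0 + (0 + 0) | b.0) + ((b.a.0)\{b} + b.a.0\{a}) | -a-> v1, -a-> v2, -b-> v3, -b-> v4, -b-> v5
  v1 = (b.0 + b.0) | 0 | -b-> v6
  v2 = 0 | stopped
  v3 = (0 + 0) | 0 | stopped
  v4 = 0 | a.0 | -a-> v6
  v5 = a.0\{a} | -a-> v7
  v6 = 0 | 0 | stopped
  v7 = 0\{a} | stopped
Trace ⟨aa⟩ through P, begin at {u0}:
  [1] a ⇒ {u1, u2}
  [2] a ⇒ {u6}
  ✓ P
Trace ⟨aa⟩ through Q, begin at {v0}:
  [1] a ⇒ {v1, v2}
  [2] a ⇒ ∅ (Q stuck)

aa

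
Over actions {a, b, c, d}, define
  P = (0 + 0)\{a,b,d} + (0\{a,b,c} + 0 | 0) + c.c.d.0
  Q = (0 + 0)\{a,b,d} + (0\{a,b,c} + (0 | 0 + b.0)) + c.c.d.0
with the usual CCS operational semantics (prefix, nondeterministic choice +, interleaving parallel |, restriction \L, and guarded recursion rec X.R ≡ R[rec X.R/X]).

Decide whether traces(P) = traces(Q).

Reachable graph of P (4 states):
  s0 = (0 + 0)\{a,b,d} + (0\{a,b,c} + 0 | 0) + c.c.d.0 has moves -c-> s1
  s1 = c.d.0 has moves -c-> s2
  s2 = d.0 has moves -d-> s3
  s3 = 0 has moves ·
Reachable graph of Q (4 states):
  t0 = (0 + 0)\{a,b,d} + (0\{a,b,c} + (0 | 0 + b.0)) + c.c.d.0 has moves -b-> t1, -c-> t2
  t1 = 0 has moves ·
  t2 = c.d.0 has moves -c-> t3
  t3 = d.0 has moves -d-> t1
Executing b from Q (initial set {t0}):
  step 1 (b): {t1}
  Q completes σ.
Executing b from P (initial set {s0}):
  step 1 (b): no successor for P

NO — witness ⟨b⟩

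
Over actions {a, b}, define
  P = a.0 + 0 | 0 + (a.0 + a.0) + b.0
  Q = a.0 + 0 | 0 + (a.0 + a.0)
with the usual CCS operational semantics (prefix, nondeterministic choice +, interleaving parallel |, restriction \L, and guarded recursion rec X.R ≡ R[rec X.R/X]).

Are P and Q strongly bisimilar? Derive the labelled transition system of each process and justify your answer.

NO

P's transition system — 2 states:
  u0 = a.0 + 0 | 0 + (a.0 + a.0) + b.0 :: =a=> u1, =b=> u1
  u1 = 0 :: deadlocked
Q's transition system — 2 states:
  v0 = a.0 + 0 | 0 + (a.0 + a.0) :: =a=> v1
  v1 = 0 :: deadlocked
Coarsest stable partition (strong bisimilarity classes):
  B0 = {u0}
  B1 = {u1, v1}
  B2 = {v0}
u0 ∈ B0, v0 ∈ B2 → different blocks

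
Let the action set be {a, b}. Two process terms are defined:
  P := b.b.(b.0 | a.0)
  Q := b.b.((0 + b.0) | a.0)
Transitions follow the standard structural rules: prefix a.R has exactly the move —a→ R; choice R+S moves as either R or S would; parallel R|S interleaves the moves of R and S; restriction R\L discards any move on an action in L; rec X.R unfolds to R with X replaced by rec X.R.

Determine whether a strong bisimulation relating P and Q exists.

Reachable graph of P (6 states):
  s0 = b.b.(b.0 | a.0) has moves —b→ s1
  s1 = b.(b.0 | a.0) has moves —b→ s2
  s2 = b.0 | a.0 has moves —a→ s3, —b→ s4
  s3 = b.0 | 0 has moves —b→ s5
  s4 = 0 | a.0 has moves —a→ s5
  s5 = 0 | 0 has moves deadlocked
Reachable graph of Q (6 states):
  t0 = b.b.((0 + b.0) | a.0) has moves —b→ t1
  t1 = b.((0 + b.0) | a.0) has moves —b→ t2
  t2 = (0 + b.0) | a.0 has moves —a→ t3, —b→ t4
  t3 = (0 + b.0) | 0 has moves —b→ t5
  t4 = 0 | a.0 has moves —a→ t5
  t5 = 0 | 0 has moves deadlocked
Bisimilarity quotient blocks:
  B0 = {s0, t0}
  B1 = {s1, t1}
  B2 = {s2, t2}
  B3 = {s4, t4}
  B4 = {s5, t5}
  B5 = {s3, t3}
s0 ∈ B0, t0 ∈ B0 → same block

bisimilar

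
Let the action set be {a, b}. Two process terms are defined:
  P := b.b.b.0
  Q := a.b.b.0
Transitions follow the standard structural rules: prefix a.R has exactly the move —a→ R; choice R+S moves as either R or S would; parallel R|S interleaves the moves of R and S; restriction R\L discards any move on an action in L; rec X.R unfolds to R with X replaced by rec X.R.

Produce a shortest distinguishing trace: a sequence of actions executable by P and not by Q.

LTS(P): 4 reachable states
  u0 = b.b.b.0 :: --b--▸ u1
  u1 = b.b.0 :: --b--▸ u2
  u2 = b.0 :: --b--▸ u3
  u3 = 0 :: ·
LTS(Q): 4 reachable states
  v0 = a.b.b.0 :: --a--▸ v1
  v1 = b.b.0 :: --b--▸ v2
  v2 = b.0 :: --b--▸ v3
  v3 = 0 :: ·
Executing b from P (initial set {u0}):
  after b @ step 1: {u1}
  ✓ P
Executing b from Q (initial set {v0}):
  after b @ step 1: no successor for Q

b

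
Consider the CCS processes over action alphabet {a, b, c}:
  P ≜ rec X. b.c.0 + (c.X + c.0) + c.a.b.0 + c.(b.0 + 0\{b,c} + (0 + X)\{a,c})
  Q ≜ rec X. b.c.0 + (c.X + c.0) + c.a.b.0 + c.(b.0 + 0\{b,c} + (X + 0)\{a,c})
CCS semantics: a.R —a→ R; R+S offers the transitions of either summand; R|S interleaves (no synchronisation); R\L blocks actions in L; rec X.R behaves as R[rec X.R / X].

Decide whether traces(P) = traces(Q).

traces(P) = traces(Q)

LTS(P): 7 reachable states
  p0 = rec X. b.c.0 + (c.X + c.0) + c.a.b.0 + c.(b.0 + 0\{b,c} + (0 + X)\{a,c}) → ··b··> p1, ··c··> p0, ··c··> p2, ··c··> p3, ··c··> p4
  p1 = c.0 → ··c··> p2
  p2 = 0 → ∅
  p3 = a.b.0 → ··a··> p5
  p4 = b.0 + 0\{b,c} + (0 + (rec X. b.c.0 + (c.X + c.0) + c.a.b.0 + c.(b.0 + 0\{b,c} + (0 + X)\{a,c})))\{a,c} → ··b··> p2, ··b··> p6
  p5 = b.0 → ··b··> p2
  p6 = (c.0)\{a,c} → ∅
LTS(Q): 7 reachable states
  q0 = rec X. b.c.0 + (c.X + c.0) + c.a.b.0 + c.(b.0 + 0\{b,c} + (X + 0)\{a,c}) → ··b··> q1, ··c··> q0, ··c··> q2, ··c··> q3, ··c··> q4
  q1 = c.0 → ··c··> q2
  q2 = 0 → ∅
  q3 = a.b.0 → ··a··> q5
  q4 = b.0 + 0\{b,c} + ((rec X. b.c.0 + (c.X + c.0) + c.a.b.0 + c.(b.0 + 0\{b,c} + (X + 0)\{a,c})) + 0)\{a,c} → ··b··> q2, ··b··> q6
  q5 = b.0 → ··b··> q2
  q6 = (c.0)\{a,c} → ∅
Coarsest stable partition (strong bisimilarity classes):
  B0 = {p0, q0}
  B1 = {p1, q1}
  B2 = {p2, p6, q2, q6}
  B3 = {p3, q3}
  B4 = {p4, p5, q4, q5}
p0 ∈ B0, q0 ∈ B0 → same block
Bisimilar ⇒ trace-equivalent.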